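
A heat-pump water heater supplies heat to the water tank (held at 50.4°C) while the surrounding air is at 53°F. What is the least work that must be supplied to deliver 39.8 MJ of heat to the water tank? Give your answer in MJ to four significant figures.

4.765 MJ

In absolute terms T_C = 284.82 K and T_H = 323.55 K, so ΔT = 38.73 K.
The reversible limit is COP_HP = T_H/ΔT = 8.353, so W_min = Q_H/COP = Q_H·ΔT/T_H.
W_min = 39.80 × 38.73/323.55 = 4.765 MJ.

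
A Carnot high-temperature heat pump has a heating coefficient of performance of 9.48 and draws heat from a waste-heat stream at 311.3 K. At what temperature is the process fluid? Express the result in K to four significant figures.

COP_HP = T_H/(T_H − T_C) rearranges to T_H = COP·T_C/(COP − 1).
With T_C = 311.30 K, T_H = 9.48 × 311.30/8.480 = 348.01 K.

348.0 K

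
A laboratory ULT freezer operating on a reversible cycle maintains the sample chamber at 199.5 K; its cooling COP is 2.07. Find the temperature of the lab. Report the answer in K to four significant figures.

COP_R = T_C/(T_H − T_C) gives T_H − T_C = T_C/COP.
With T_C = 199.50 K, T_H = 199.50 × (1 + 1/2.07) = 295.88 K.

295.9 K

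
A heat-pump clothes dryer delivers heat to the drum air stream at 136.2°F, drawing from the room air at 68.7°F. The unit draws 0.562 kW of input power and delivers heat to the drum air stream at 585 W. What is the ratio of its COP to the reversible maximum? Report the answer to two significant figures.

Converting, Q̇_H = 585.0 W = 0.5850 kW, so COP_actual = Q̇_H/Ẇ = 0.5850/0.5620 = 1.041.
In absolute terms T_C = 293.54 K and T_H = 331.04 K, so ΔT = 37.50 K.
COP_Carnot = T_H/ΔT = 331.04/37.50 = 8.828.
η_II = COP_actual/COP_Carnot = 1.041/8.828 = 0.1179.

0.12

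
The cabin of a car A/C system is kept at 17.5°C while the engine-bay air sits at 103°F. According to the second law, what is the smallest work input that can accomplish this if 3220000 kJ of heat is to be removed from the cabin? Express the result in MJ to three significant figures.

In absolute terms T_C = 290.65 K and T_H = 312.59 K, so ΔT = 21.94 K.
The reversible limit is COP_R = T_C/ΔT = 13.24, so W_min = Q_C/COP = Q_C·ΔT/T_C.
W_min = 3220000 × 21.94/290.65 = 243100 kJ = 243.1 MJ.

243 MJ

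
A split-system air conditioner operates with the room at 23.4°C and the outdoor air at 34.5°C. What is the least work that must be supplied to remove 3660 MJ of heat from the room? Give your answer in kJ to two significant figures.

In absolute terms T_C = 296.55 K and T_H = 307.65 K, so ΔT = 11.10 K.
The reversible limit is COP_R = T_C/ΔT = 26.72, so W_min = Q_C/COP = Q_C·ΔT/T_C.
W_min = 3660 × 11.10/296.55 = 137.0 MJ = 137000 kJ.

140000 kJ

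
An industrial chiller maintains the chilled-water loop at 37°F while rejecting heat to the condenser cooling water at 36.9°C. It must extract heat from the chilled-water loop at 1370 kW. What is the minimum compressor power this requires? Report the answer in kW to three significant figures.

169 kW

In absolute terms T_C = 275.93 K and T_H = 310.05 K, so ΔT = 34.12 K.
COP_Carnot = T_C/ΔT = 275.93/34.12 = 8.086.
Ẇ_min = Q̇/COP_Carnot = 1370/8.086 = 169.4 kW.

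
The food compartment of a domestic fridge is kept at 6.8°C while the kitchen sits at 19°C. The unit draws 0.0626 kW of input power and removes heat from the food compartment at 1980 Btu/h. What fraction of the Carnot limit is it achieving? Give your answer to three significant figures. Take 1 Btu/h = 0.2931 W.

0.404

Converting, Q̇_C = 1980 Btu/h = 0.5803 kW, so COP_actual = Q̇_C/Ẇ = 0.5803/0.06260 = 9.271.
In absolute terms T_C = 279.95 K and T_H = 292.15 K, so ΔT = 12.20 K.
COP_Carnot = T_C/ΔT = 279.95/12.20 = 22.95.
η_II = COP_actual/COP_Carnot = 9.271/22.95 = 0.4040.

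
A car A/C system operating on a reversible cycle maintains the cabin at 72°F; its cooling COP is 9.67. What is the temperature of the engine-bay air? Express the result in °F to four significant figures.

COP_R = T_C/(T_H − T_C) gives T_H − T_C = T_C/COP.
With T_C = 295.37 K, T_H = 295.37 × (1 + 1/9.67) = 325.92 K.
Converting, 325.92 K = 126.98°F.

127.0 °F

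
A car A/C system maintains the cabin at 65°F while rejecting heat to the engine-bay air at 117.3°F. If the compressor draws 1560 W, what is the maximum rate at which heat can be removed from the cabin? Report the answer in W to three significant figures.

In absolute terms T_C = 291.48 K and T_H = 320.54 K, so ΔT = 29.06 K.
COP_Carnot = T_C/ΔT = 291.48/29.06 = 10.03.
Q̇_max = COP_Carnot × Ẇ = 10.03 × 1560 W = 15650 W.

15600 W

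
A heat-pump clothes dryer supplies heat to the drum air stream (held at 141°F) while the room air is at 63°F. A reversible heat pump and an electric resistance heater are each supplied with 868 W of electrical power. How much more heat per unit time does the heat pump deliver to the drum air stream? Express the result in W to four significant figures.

5816 W

In absolute terms T_C = 290.37 K and T_H = 333.71 K, so ΔT = 43.33 K.
COP_Carnot = T_H/ΔT = 333.71/43.33 = 7.701.
The heat pump delivers Q̇_H = COP × Ẇ = 6684 W; the resistance heater delivers Ẇ = 868.0 W.
Extra = (COP − 1)·Ẇ = 5816 W.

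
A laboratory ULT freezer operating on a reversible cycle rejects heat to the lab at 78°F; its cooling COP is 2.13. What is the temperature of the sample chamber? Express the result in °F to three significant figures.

-93.8 °F

For a Carnot refrigerator COP_R = T_C/(T_H − T_C), so T_C = COP·T_H/(1 + COP).
With T_H = 298.71 K, T_C = 2.13 × 298.71/3.130 = 203.27 K.
Converting, 203.27 K = -93.78°F.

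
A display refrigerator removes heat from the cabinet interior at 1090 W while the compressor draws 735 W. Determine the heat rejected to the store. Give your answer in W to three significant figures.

For a cyclic device the first law requires Q̇_H = Q̇_C + Ẇ.
Q̇_H = Q̇_C + Ẇ = 1825 W.

1830 W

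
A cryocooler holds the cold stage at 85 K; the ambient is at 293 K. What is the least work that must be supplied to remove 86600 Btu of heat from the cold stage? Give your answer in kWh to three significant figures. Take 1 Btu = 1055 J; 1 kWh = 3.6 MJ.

62.1 kWh

The reservoir spacing is ΔT = 293 − 85 = 208.0 K.
The reversible limit is COP_R = T_C/ΔT = 0.4087, so W_min = Q_C/COP = Q_C·ΔT/T_C.
W_min = 86600 × 208.0/85.00 = 211900 Btu = 62.10 kWh.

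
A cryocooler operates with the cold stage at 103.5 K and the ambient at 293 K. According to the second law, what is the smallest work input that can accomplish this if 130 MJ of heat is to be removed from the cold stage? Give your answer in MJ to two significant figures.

The reservoir spacing is ΔT = 293 − 103.5 = 189.5 K.
The reversible limit is COP_R = T_C/ΔT = 0.5462, so W_min = Q_C/COP = Q_C·ΔT/T_C.
W_min = 130.0 × 189.5/103.50 = 238.0 MJ.

240 MJ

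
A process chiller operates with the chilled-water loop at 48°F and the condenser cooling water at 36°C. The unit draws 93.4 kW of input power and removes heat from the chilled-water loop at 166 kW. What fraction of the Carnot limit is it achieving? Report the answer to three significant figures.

COP_actual = Q̇_C/Ẇ = 166.0/93.40 = 1.777.
In absolute terms T_C = 282.04 K and T_H = 309.15 K, so ΔT = 27.11 K.
COP_Carnot = T_C/ΔT = 282.04/27.11 = 10.40.
η_II = COP_actual/COP_Carnot = 1.777/10.40 = 0.1708.

0.171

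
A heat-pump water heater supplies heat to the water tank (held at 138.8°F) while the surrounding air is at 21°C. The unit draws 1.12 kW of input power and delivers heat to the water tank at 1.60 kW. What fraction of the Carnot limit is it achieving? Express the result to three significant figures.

COP_actual = Q̇_H/Ẇ = 1.600/1.120 = 1.429.
In absolute terms T_C = 294.15 K and T_H = 332.48 K, so ΔT = 38.33 K.
COP_Carnot = T_H/ΔT = 332.48/38.33 = 8.673.
η_II = COP_actual/COP_Carnot = 1.429/8.673 = 0.1647.

0.165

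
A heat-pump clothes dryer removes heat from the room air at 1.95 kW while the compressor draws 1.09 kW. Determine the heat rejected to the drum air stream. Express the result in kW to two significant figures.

3.0 kW

For a cyclic device the first law requires Q̇_H = Q̇_C + Ẇ.
Q̇_H = Q̇_C + Ẇ = 3.040 kW.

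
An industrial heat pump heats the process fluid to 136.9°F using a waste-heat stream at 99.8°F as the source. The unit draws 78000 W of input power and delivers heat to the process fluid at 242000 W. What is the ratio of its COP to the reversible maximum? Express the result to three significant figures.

COP_actual = Q̇_H/Ẇ = 242000/78000 = 3.103.
In absolute terms T_C = 310.82 K and T_H = 331.43 K, so ΔT = 20.61 K.
COP_Carnot = T_H/ΔT = 331.43/20.61 = 16.08.
η_II = COP_actual/COP_Carnot = 3.103/16.08 = 0.1929.

0.193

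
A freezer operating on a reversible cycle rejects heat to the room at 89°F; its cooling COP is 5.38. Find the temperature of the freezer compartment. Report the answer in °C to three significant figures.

For a Carnot refrigerator COP_R = T_C/(T_H − T_C), so T_C = COP·T_H/(1 + COP).
With T_H = 304.82 K, T_C = 5.38 × 304.82/6.380 = 257.04 K.
Converting, 257.04 K = -16.11°C.

-16.1 °C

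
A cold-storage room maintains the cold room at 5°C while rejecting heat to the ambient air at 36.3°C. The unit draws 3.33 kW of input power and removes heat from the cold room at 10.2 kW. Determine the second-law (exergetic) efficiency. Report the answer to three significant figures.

COP_actual = Q̇_C/Ẇ = 10.20/3.330 = 3.063.
In absolute terms T_C = 278.15 K and T_H = 309.45 K, so ΔT = 31.30 K.
COP_Carnot = T_C/ΔT = 278.15/31.30 = 8.887.
η_II = COP_actual/COP_Carnot = 3.063/8.887 = 0.3447.

0.345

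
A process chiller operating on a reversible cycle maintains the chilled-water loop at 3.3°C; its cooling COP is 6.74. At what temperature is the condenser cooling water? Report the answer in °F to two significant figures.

COP_R = T_C/(T_H − T_C) gives T_H − T_C = T_C/COP.
With T_C = 276.45 K, T_H = 276.45 × (1 + 1/6.74) = 317.47 K.
Converting, 317.47 K = 111.77°F.

110 °F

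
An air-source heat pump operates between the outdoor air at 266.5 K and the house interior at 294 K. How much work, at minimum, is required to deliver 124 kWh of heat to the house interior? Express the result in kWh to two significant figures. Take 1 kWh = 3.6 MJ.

12 kWh

The reservoir spacing is ΔT = 294 − 266.5 = 27.50 K.
The reversible limit is COP_HP = T_H/ΔT = 10.69, so W_min = Q_H/COP = Q_H·ΔT/T_H.
W_min = 124.0 × 27.50/294.00 = 11.60 kWh.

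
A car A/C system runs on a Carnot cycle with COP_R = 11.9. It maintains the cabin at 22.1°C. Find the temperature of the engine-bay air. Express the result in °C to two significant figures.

47 °C

COP_R = T_C/(T_H − T_C) gives T_H − T_C = T_C/COP.
With T_C = 295.25 K, T_H = 295.25 × (1 + 1/11.9) = 320.06 K.
Converting, 320.06 K = 46.91°C.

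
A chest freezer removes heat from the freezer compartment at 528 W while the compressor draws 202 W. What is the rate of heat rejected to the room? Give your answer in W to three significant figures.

730 W

For a cyclic device the first law requires Q̇_H = Q̇_C + Ẇ.
Q̇_H = Q̇_C + Ẇ = 730.0 W.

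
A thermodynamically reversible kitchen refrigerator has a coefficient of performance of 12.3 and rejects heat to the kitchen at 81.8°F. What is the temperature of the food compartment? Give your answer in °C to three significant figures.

5.05 °C

For a Carnot refrigerator COP_R = T_C/(T_H − T_C), so T_C = COP·T_H/(1 + COP).
With T_H = 300.82 K, T_C = 12.3 × 300.82/13.30 = 278.20 K.
Converting, 278.20 K = 5.05°C.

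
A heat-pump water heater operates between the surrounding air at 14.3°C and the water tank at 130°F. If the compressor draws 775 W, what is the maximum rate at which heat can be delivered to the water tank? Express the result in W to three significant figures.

6320 W

In absolute terms T_C = 287.45 K and T_H = 327.59 K, so ΔT = 40.14 K.
COP_Carnot = T_H/ΔT = 327.59/40.14 = 8.160.
Q̇_max = COP_Carnot × Ẇ = 8.160 × 775.0 W = 6324 W.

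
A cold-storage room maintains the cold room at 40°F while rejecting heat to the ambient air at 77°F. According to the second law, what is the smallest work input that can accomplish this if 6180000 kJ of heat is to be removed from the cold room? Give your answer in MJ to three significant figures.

In absolute terms T_C = 277.59 K and T_H = 298.15 K, so ΔT = 20.56 K.
The reversible limit is COP_R = T_C/ΔT = 13.50, so W_min = Q_C/COP = Q_C·ΔT/T_C.
W_min = 6180000 × 20.56/277.59 = 457600 kJ = 457.6 MJ.

458 MJ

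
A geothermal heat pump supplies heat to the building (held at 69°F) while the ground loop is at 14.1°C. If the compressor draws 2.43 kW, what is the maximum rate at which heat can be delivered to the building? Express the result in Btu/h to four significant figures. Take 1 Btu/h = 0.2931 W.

In absolute terms T_C = 287.25 K and T_H = 293.71 K, so ΔT = 6.456 K.
COP_Carnot = T_H/ΔT = 293.71/6.456 = 45.50.
Q̇_max = COP_Carnot × Ẇ = 45.50 × 2.430 kW = 110.6 kW = 377200 Btu/h.

377200 Btu/h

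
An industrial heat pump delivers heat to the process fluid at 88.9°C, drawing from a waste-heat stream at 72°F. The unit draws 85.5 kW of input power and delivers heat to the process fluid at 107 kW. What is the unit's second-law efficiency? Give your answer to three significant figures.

COP_actual = Q̇_H/Ẇ = 107.0/85.50 = 1.251.
In absolute terms T_C = 295.37 K and T_H = 362.05 K, so ΔT = 66.68 K.
COP_Carnot = T_H/ΔT = 362.05/66.68 = 5.430.
η_II = COP_actual/COP_Carnot = 1.251/5.430 = 0.2305.

0.230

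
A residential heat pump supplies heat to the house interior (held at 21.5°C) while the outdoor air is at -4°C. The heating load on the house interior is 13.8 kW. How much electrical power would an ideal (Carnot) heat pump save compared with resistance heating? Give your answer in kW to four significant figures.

12.61 kW

In absolute terms T_C = 269.15 K and T_H = 294.65 K, so ΔT = 25.50 K.
COP_Carnot = T_H/ΔT = 294.65/25.50 = 11.55.
Resistance heating needs Ẇ_res = Q̇_H = 13.80 kW; the reversible heat pump needs only Ẇ_hp = Q̇_H/COP = 1.194 kW.
Saving = 13.80 − 1.194 = 12.61 kW.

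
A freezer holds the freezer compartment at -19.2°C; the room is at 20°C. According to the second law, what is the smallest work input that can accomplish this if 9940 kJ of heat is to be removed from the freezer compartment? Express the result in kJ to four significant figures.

In absolute terms T_C = 253.95 K and T_H = 293.15 K, so ΔT = 39.20 K.
The reversible limit is COP_R = T_C/ΔT = 6.478, so W_min = Q_C/COP = Q_C·ΔT/T_C.
W_min = 9940 × 39.20/253.95 = 1534 kJ.

1534 kJ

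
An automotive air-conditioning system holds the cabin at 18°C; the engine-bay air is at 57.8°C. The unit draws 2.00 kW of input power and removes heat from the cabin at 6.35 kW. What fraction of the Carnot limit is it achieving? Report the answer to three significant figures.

0.434

COP_actual = Q̇_C/Ẇ = 6.350/2.000 = 3.175.
In absolute terms T_C = 291.15 K and T_H = 330.95 K, so ΔT = 39.80 K.
COP_Carnot = T_C/ΔT = 291.15/39.80 = 7.315.
η_II = COP_actual/COP_Carnot = 3.175/7.315 = 0.4340.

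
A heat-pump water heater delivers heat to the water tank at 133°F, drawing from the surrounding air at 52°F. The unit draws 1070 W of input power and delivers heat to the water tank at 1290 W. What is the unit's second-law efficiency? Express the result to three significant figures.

COP_actual = Q̇_H/Ẇ = 1290/1070 = 1.206.
In absolute terms T_C = 284.26 K and T_H = 329.26 K, so ΔT = 45.00 K.
COP_Carnot = T_H/ΔT = 329.26/45.00 = 7.317.
η_II = COP_actual/COP_Carnot = 1.206/7.317 = 0.1648.

0.165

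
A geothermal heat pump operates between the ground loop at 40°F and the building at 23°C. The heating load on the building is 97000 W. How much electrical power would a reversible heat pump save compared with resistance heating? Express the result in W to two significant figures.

In absolute terms T_C = 277.59 K and T_H = 296.15 K, so ΔT = 18.56 K.
COP_Carnot = T_H/ΔT = 296.15/18.56 = 15.96.
Resistance heating needs Ẇ_res = Q̇_H = 97000 W; the reversible heat pump needs only Ẇ_hp = Q̇_H/COP = 6078 W.
Saving = 97000 − 6078 = 90920 W.

91000 W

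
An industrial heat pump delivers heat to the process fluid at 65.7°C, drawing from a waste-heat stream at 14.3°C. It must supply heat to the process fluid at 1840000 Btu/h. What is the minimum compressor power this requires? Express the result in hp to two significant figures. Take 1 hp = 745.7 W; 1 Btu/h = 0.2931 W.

110 hp

In absolute terms T_C = 287.45 K and T_H = 338.85 K, so ΔT = 51.40 K.
COP_Carnot = T_H/ΔT = 338.85/51.40 = 6.592.
Ẇ_min = Q̇/COP_Carnot = 1840000/6.592 = 279100 Btu/h = 109.7 hp.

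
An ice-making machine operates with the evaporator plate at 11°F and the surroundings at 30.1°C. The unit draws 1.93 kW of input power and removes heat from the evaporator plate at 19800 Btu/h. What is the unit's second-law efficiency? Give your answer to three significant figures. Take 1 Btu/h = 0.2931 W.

0.480

Converting, Q̇_C = 19800 Btu/h = 5.803 kW, so COP_actual = Q̇_C/Ẇ = 5.803/1.930 = 3.007.
In absolute terms T_C = 261.48 K and T_H = 303.25 K, so ΔT = 41.77 K.
COP_Carnot = T_C/ΔT = 261.48/41.77 = 6.261.
η_II = COP_actual/COP_Carnot = 3.007/6.261 = 0.4803.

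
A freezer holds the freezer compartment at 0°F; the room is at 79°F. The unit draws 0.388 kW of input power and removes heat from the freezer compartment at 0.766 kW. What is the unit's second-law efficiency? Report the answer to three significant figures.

COP_actual = Q̇_C/Ẇ = 0.7660/0.3880 = 1.974.
In absolute terms T_C = 255.37 K and T_H = 299.26 K, so ΔT = 43.89 K.
COP_Carnot = T_C/ΔT = 255.37/43.89 = 5.819.
η_II = COP_actual/COP_Carnot = 1.974/5.819 = 0.3393.

0.339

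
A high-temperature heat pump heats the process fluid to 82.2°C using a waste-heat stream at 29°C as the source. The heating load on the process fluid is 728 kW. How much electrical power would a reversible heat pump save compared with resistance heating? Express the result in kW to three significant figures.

619 kW

In absolute terms T_C = 302.15 K and T_H = 355.35 K, so ΔT = 53.20 K.
COP_Carnot = T_H/ΔT = 355.35/53.20 = 6.680.
Resistance heating needs Ẇ_res = Q̇_H = 728.0 kW; the reversible heat pump needs only Ẇ_hp = Q̇_H/COP = 109.0 kW.
Saving = 728.0 − 109.0 = 619.0 kW.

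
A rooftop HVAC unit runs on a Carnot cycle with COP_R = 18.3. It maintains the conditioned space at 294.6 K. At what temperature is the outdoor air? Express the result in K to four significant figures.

310.7 K

COP_R = T_C/(T_H − T_C) gives T_H − T_C = T_C/COP.
With T_C = 294.60 K, T_H = 294.60 × (1 + 1/18.3) = 310.70 K.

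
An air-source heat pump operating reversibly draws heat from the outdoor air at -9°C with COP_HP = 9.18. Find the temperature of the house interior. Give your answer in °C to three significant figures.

23.3 °C

COP_HP = T_H/(T_H − T_C) rearranges to T_H = COP·T_C/(COP − 1).
With T_C = 264.15 K, T_H = 9.18 × 264.15/8.180 = 296.44 K.
Converting, 296.44 K = 23.29°C.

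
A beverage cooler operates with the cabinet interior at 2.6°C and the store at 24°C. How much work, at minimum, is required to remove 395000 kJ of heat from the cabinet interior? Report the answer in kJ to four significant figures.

In absolute terms T_C = 275.75 K and T_H = 297.15 K, so ΔT = 21.40 K.
The reversible limit is COP_R = T_C/ΔT = 12.89, so W_min = Q_C/COP = Q_C·ΔT/T_C.
W_min = 395000 × 21.40/275.75 = 30650 kJ.

30650 kJ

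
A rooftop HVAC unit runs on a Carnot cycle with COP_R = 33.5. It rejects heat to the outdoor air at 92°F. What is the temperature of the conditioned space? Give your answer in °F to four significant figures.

For a Carnot refrigerator COP_R = T_C/(T_H − T_C), so T_C = COP·T_H/(1 + COP).
With T_H = 306.48 K, T_C = 33.5 × 306.48/34.50 = 297.60 K.
Converting, 297.60 K = 76.01°F.

76.01 °F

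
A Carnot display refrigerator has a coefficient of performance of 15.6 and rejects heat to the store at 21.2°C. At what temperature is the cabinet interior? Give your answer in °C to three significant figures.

3.47 °C

For a Carnot refrigerator COP_R = T_C/(T_H − T_C), so T_C = COP·T_H/(1 + COP).
With T_H = 294.35 K, T_C = 15.6 × 294.35/16.60 = 276.62 K.
Converting, 276.62 K = 3.47°C.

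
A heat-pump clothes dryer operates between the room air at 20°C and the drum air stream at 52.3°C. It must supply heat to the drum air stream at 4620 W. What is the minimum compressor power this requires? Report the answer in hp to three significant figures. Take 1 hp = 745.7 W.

0.615 hp

In absolute terms T_C = 293.15 K and T_H = 325.45 K, so ΔT = 32.30 K.
COP_Carnot = T_H/ΔT = 325.45/32.30 = 10.08.
Ẇ_min = Q̇/COP_Carnot = 4620/10.08 = 458.5 W = 0.6149 hp.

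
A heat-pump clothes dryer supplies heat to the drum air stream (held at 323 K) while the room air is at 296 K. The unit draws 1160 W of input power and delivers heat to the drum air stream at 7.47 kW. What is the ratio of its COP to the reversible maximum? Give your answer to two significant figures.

0.54

Converting, Q̇_H = 7.470 kW = 7470 W, so COP_actual = Q̇_H/Ẇ = 7470/1160 = 6.440.
The reservoir spacing is ΔT = 323 − 296 = 27.00 K.
COP_Carnot = T_H/ΔT = 323.00/27.00 = 11.96.
η_II = COP_actual/COP_Carnot = 6.440/11.96 = 0.5383.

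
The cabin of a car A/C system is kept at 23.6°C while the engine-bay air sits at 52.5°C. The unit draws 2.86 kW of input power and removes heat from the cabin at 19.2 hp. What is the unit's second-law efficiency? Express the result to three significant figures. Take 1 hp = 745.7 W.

Converting, Q̇_C = 19.20 hp = 14.32 kW, so COP_actual = Q̇_C/Ẇ = 14.32/2.860 = 5.006.
In absolute terms T_C = 296.75 K and T_H = 325.65 K, so ΔT = 28.90 K.
COP_Carnot = T_C/ΔT = 296.75/28.90 = 10.27.
η_II = COP_actual/COP_Carnot = 5.006/10.27 = 0.4875.

0.488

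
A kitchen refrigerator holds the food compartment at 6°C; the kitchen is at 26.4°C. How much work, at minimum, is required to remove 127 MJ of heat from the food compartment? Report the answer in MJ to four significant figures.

In absolute terms T_C = 279.15 K and T_H = 299.55 K, so ΔT = 20.40 K.
The reversible limit is COP_R = T_C/ΔT = 13.68, so W_min = Q_C/COP = Q_C·ΔT/T_C.
W_min = 127.0 × 20.40/279.15 = 9.281 MJ.

9.281 MJ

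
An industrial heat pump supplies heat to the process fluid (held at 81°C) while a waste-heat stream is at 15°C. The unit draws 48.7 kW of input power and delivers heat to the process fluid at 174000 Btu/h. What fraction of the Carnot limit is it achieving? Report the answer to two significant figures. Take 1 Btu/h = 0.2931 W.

Converting, Q̇_H = 174000 Btu/h = 51.00 kW, so COP_actual = Q̇_H/Ẇ = 51.00/48.70 = 1.047.
In absolute terms T_C = 288.15 K and T_H = 354.15 K, so ΔT = 66.00 K.
COP_Carnot = T_H/ΔT = 354.15/66.00 = 5.366.
η_II = COP_actual/COP_Carnot = 1.047/5.366 = 0.1952.

0.20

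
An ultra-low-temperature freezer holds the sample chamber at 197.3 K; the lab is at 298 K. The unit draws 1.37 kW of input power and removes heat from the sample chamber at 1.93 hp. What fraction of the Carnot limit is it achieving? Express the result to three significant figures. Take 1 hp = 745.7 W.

0.536

Converting, Q̇_C = 1.930 hp = 1.439 kW, so COP_actual = Q̇_C/Ẇ = 1.439/1.370 = 1.051.
The reservoir spacing is ΔT = 298 − 197.3 = 100.7 K.
COP_Carnot = T_C/ΔT = 197.30/100.7 = 1.959.
η_II = COP_actual/COP_Carnot = 1.051/1.959 = 0.5362.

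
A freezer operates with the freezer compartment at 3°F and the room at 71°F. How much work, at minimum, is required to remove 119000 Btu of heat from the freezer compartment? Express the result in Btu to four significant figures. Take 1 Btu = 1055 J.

In absolute terms T_C = 257.04 K and T_H = 294.82 K, so ΔT = 37.78 K.
The reversible limit is COP_R = T_C/ΔT = 6.804, so W_min = Q_C/COP = Q_C·ΔT/T_C.
W_min = 119000 × 37.78/257.04 = 17490 Btu.

17490 Btu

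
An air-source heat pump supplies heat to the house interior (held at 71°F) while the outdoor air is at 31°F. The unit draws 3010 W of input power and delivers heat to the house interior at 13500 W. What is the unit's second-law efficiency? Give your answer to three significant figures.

COP_actual = Q̇_H/Ẇ = 13500/3010 = 4.485.
In absolute terms T_C = 272.59 K and T_H = 294.82 K, so ΔT = 22.22 K.
COP_Carnot = T_H/ΔT = 294.82/22.22 = 13.27.
η_II = COP_actual/COP_Carnot = 4.485/13.27 = 0.3381.

0.338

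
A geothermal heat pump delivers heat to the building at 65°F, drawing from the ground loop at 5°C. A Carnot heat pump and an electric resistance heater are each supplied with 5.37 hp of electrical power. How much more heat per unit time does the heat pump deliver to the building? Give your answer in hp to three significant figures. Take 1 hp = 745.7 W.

112 hp

In absolute terms T_C = 278.15 K and T_H = 291.48 K, so ΔT = 13.33 K.
COP_Carnot = T_H/ΔT = 291.48/13.33 = 21.86.
The heat pump delivers Q̇_H = COP × Ẇ = 117.4 hp; the resistance heater delivers Ẇ = 5.370 hp.
Extra = (COP − 1)·Ẇ = 112.0 hp.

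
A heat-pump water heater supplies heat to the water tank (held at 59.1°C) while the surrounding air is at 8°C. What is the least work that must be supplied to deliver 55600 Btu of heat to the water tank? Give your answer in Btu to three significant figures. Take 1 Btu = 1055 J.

In absolute terms T_C = 281.15 K and T_H = 332.25 K, so ΔT = 51.10 K.
The reversible limit is COP_HP = T_H/ΔT = 6.502, so W_min = Q_H/COP = Q_H·ΔT/T_H.
W_min = 55600 × 51.10/332.25 = 8551 Btu.

8550 Btu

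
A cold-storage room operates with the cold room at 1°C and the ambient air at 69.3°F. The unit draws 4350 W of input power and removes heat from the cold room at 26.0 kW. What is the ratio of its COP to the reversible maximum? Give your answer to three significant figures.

0.430

Converting, Q̇_C = 26.00 kW = 26000 W, so COP_actual = Q̇_C/Ẇ = 26000/4350 = 5.977.
In absolute terms T_C = 274.15 K and T_H = 293.87 K, so ΔT = 19.72 K.
COP_Carnot = T_C/ΔT = 274.15/19.72 = 13.90.
η_II = COP_actual/COP_Carnot = 5.977/13.90 = 0.4300.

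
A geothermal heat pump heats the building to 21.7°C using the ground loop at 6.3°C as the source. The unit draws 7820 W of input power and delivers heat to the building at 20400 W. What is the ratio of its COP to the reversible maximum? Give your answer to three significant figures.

COP_actual = Q̇_H/Ẇ = 20400/7820 = 2.609.
In absolute terms T_C = 279.45 K and T_H = 294.85 K, so ΔT = 15.40 K.
COP_Carnot = T_H/ΔT = 294.85/15.40 = 19.15.
η_II = COP_actual/COP_Carnot = 2.609/19.15 = 0.1363.

0.136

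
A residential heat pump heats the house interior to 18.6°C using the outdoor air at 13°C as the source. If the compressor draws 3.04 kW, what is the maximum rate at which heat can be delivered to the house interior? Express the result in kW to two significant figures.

160 kW

In absolute terms T_C = 286.15 K and T_H = 291.75 K, so ΔT = 5.600 K.
COP_Carnot = T_H/ΔT = 291.75/5.600 = 52.10.
Q̇_max = COP_Carnot × Ẇ = 52.10 × 3.040 kW = 158.4 kW.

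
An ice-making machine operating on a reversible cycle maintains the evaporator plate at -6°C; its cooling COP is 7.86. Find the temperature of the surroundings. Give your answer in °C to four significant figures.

27.99 °C

COP_R = T_C/(T_H − T_C) gives T_H − T_C = T_C/COP.
With T_C = 267.15 K, T_H = 267.15 × (1 + 1/7.86) = 301.14 K.
Converting, 301.14 K = 27.99°C.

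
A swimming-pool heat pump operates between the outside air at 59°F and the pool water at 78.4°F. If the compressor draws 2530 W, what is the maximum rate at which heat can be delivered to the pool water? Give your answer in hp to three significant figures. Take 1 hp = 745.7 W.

In absolute terms T_C = 288.15 K and T_H = 298.93 K, so ΔT = 10.78 K.
COP_Carnot = T_H/ΔT = 298.93/10.78 = 27.74.
Q̇_max = COP_Carnot × Ẇ = 27.74 × 2530 W = 70170 W = 94.10 hp.

94.1 hp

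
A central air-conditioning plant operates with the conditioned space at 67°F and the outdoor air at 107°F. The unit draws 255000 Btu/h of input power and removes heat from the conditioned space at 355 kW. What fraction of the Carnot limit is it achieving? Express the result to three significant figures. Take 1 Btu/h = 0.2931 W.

Converting, Q̇_C = 355.0 kW = 1211000 Btu/h, so COP_actual = Q̇_C/Ẇ = 1211000/255000 = 4.750.
In absolute terms T_C = 292.59 K and T_H = 314.82 K, so ΔT = 22.22 K.
COP_Carnot = T_C/ΔT = 292.59/22.22 = 13.17.
η_II = COP_actual/COP_Carnot = 4.750/13.17 = 0.3607.

0.361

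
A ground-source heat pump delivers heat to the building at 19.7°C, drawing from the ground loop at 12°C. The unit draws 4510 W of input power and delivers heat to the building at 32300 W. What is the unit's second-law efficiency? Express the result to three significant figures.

0.188

COP_actual = Q̇_H/Ẇ = 32300/4510 = 7.162.
In absolute terms T_C = 285.15 K and T_H = 292.85 K, so ΔT = 7.700 K.
COP_Carnot = T_H/ΔT = 292.85/7.700 = 38.03.
η_II = COP_actual/COP_Carnot = 7.162/38.03 = 0.1883.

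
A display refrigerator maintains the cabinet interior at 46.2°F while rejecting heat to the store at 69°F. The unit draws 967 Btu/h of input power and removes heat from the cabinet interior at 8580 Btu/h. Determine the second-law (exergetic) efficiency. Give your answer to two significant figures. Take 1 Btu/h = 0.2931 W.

0.40

COP_actual = Q̇_C/Ẇ = 8580/967.0 = 8.873.
In absolute terms T_C = 281.04 K and T_H = 293.71 K, so ΔT = 12.67 K.
COP_Carnot = T_C/ΔT = 281.04/12.67 = 22.19.
η_II = COP_actual/COP_Carnot = 8.873/22.19 = 0.3999.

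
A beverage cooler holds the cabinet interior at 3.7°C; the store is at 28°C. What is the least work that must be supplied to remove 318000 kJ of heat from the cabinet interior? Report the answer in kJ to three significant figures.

27900 kJ

In absolute terms T_C = 276.85 K and T_H = 301.15 K, so ΔT = 24.30 K.
The reversible limit is COP_R = T_C/ΔT = 11.39, so W_min = Q_C/COP = Q_C·ΔT/T_C.
W_min = 318000 × 24.30/276.85 = 27910 kJ.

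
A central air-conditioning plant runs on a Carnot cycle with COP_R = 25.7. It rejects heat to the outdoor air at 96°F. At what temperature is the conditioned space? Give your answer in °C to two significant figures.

For a Carnot refrigerator COP_R = T_C/(T_H − T_C), so T_C = COP·T_H/(1 + COP).
With T_H = 308.71 K, T_C = 25.7 × 308.71/26.70 = 297.14 K.
Converting, 297.14 K = 23.99°C.

24 °C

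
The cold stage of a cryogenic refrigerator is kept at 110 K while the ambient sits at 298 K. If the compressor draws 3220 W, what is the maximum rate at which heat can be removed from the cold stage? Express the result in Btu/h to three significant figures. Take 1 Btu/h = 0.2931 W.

The reservoir spacing is ΔT = 298 − 110 = 188.0 K.
COP_Carnot = T_C/ΔT = 110.00/188.0 = 0.5851.
Q̇_max = COP_Carnot × Ẇ = 0.5851 × 3220 W = 1884 W = 6428 Btu/h.

6430 Btu/h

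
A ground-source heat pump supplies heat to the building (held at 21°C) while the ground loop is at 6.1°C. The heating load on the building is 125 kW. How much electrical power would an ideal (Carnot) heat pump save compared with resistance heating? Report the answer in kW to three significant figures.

119 kW

In absolute terms T_C = 279.25 K and T_H = 294.15 K, so ΔT = 14.90 K.
COP_Carnot = T_H/ΔT = 294.15/14.90 = 19.74.
Resistance heating needs Ẇ_res = Q̇_H = 125.0 kW; the reversible heat pump needs only Ẇ_hp = Q̇_H/COP = 6.332 kW.
Saving = 125.0 − 6.332 = 118.7 kW.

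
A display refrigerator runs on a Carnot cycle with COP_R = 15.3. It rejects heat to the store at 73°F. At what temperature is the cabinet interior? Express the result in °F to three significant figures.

For a Carnot refrigerator COP_R = T_C/(T_H − T_C), so T_C = COP·T_H/(1 + COP).
With T_H = 295.93 K, T_C = 15.3 × 295.93/16.30 = 277.77 K.
Converting, 277.77 K = 40.32°F.

40.3 °F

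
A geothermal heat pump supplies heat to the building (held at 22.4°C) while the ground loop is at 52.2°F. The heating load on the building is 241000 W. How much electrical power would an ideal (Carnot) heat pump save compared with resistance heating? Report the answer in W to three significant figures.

232000 W

In absolute terms T_C = 284.37 K and T_H = 295.55 K, so ΔT = 11.18 K.
COP_Carnot = T_H/ΔT = 295.55/11.18 = 26.44.
Resistance heating needs Ẇ_res = Q̇_H = 241000 W; the reversible heat pump needs only Ẇ_hp = Q̇_H/COP = 9115 W.
Saving = 241000 − 9115 = 231900 W.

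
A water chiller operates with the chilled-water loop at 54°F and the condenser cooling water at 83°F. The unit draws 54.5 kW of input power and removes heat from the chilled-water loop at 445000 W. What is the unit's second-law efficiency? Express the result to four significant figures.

Converting, Q̇_C = 445000 W = 445.0 kW, so COP_actual = Q̇_C/Ẇ = 445.0/54.50 = 8.165.
In absolute terms T_C = 285.37 K and T_H = 301.48 K, so ΔT = 16.11 K.
COP_Carnot = T_C/ΔT = 285.37/16.11 = 17.71.
η_II = COP_actual/COP_Carnot = 8.165/17.71 = 0.4610.

0.4610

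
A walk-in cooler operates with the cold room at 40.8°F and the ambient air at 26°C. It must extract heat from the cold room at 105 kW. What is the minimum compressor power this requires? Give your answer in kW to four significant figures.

In absolute terms T_C = 278.04 K and T_H = 299.15 K, so ΔT = 21.11 K.
COP_Carnot = T_C/ΔT = 278.04/21.11 = 13.17.
Ẇ_min = Q̇/COP_Carnot = 105.0/13.17 = 7.973 kW.

7.973 kW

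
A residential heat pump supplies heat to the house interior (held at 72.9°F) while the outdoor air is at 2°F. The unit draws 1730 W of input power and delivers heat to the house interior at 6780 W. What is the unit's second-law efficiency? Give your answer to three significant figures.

COP_actual = Q̇_H/Ẇ = 6780/1730 = 3.919.
In absolute terms T_C = 256.48 K and T_H = 295.87 K, so ΔT = 39.39 K.
COP_Carnot = T_H/ΔT = 295.87/39.39 = 7.512.
η_II = COP_actual/COP_Carnot = 3.919/7.512 = 0.5217.

0.522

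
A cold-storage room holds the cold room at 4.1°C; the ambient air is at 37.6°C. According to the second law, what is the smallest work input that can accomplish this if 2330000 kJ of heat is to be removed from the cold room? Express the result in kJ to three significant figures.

282000 kJ

In absolute terms T_C = 277.25 K and T_H = 310.75 K, so ΔT = 33.50 K.
The reversible limit is COP_R = T_C/ΔT = 8.276, so W_min = Q_C/COP = Q_C·ΔT/T_C.
W_min = 2330000 × 33.50/277.25 = 281500 kJ.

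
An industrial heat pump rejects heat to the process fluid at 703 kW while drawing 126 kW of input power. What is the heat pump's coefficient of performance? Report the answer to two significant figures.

The first law gives Q̇_H = Q̇_C + Ẇ, so the three rates are Q̇_C = 577.0, Q̇_H = 703.0, Ẇ = 126.0 kW.
COP_HP = Q̇_H/Ẇ = 703.0/126.0 = 5.579.

5.6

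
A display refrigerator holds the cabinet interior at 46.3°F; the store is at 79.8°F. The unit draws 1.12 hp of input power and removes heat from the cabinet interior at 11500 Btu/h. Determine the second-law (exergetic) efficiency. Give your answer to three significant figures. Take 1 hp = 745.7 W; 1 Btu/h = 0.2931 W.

0.267

Converting, Q̇_C = 11500 Btu/h = 4.520 hp, so COP_actual = Q̇_C/Ẇ = 4.520/1.120 = 4.036.
In absolute terms T_C = 281.09 K and T_H = 299.71 K, so ΔT = 18.61 K.
COP_Carnot = T_C/ΔT = 281.09/18.61 = 15.10.
η_II = COP_actual/COP_Carnot = 4.036/15.10 = 0.2672.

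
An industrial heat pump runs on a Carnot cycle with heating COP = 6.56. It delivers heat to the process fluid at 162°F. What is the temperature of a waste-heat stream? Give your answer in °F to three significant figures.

COP_HP = T_H/(T_H − T_C) gives T_H − T_C = T_H/COP.
With T_H = 345.37 K, T_C = 345.37 × (1 − 1/6.56) = 292.72 K.
Converting, 292.72 K = 67.23°F.

67.2 °F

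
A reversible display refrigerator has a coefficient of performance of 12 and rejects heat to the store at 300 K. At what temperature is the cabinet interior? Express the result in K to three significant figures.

277 K

For a Carnot refrigerator COP_R = T_C/(T_H − T_C), so T_C = COP·T_H/(1 + COP).
With T_H = 300.00 K, T_C = 12 × 300.00/13.00 = 276.92 K.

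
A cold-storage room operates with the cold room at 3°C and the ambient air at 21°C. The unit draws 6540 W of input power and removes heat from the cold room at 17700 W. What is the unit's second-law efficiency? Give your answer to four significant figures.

COP_actual = Q̇_C/Ẇ = 17700/6540 = 2.706.
In absolute terms T_C = 276.15 K and T_H = 294.15 K, so ΔT = 18.00 K.
COP_Carnot = T_C/ΔT = 276.15/18.00 = 15.34.
η_II = COP_actual/COP_Carnot = 2.706/15.34 = 0.1764.

0.1764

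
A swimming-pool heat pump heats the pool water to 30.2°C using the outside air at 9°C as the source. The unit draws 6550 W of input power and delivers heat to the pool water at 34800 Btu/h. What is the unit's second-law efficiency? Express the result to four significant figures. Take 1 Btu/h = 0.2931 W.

Converting, Q̇_H = 34800 Btu/h = 10200 W, so COP_actual = Q̇_H/Ẇ = 10200/6550 = 1.557.
In absolute terms T_C = 282.15 K and T_H = 303.35 K, so ΔT = 21.20 K.
COP_Carnot = T_H/ΔT = 303.35/21.20 = 14.31.
η_II = COP_actual/COP_Carnot = 1.557/14.31 = 0.1088.

0.1088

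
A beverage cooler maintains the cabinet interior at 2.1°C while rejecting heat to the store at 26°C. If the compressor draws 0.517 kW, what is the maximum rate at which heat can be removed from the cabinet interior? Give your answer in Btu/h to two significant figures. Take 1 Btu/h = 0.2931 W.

20000 Btu/h

In absolute terms T_C = 275.25 K and T_H = 299.15 K, so ΔT = 23.90 K.
COP_Carnot = T_C/ΔT = 275.25/23.90 = 11.52.
Q̇_max = COP_Carnot × Ẇ = 11.52 × 0.5170 kW = 5.954 kW = 20310 Btu/h.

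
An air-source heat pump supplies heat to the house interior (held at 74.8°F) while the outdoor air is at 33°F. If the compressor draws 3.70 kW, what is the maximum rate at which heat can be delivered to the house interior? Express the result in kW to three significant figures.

In absolute terms T_C = 273.71 K and T_H = 296.93 K, so ΔT = 23.22 K.
COP_Carnot = T_H/ΔT = 296.93/23.22 = 12.79.
Q̇_max = COP_Carnot × Ẇ = 12.79 × 3.700 kW = 47.31 kW.

47.3 kW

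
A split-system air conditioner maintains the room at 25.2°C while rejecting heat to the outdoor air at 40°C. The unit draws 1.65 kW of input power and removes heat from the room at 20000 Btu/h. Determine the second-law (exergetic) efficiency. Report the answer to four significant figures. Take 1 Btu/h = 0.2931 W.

Converting, Q̇_C = 20000 Btu/h = 5.862 kW, so COP_actual = Q̇_C/Ẇ = 5.862/1.650 = 3.553.
In absolute terms T_C = 298.35 K and T_H = 313.15 K, so ΔT = 14.80 K.
COP_Carnot = T_C/ΔT = 298.35/14.80 = 20.16.
η_II = COP_actual/COP_Carnot = 3.553/20.16 = 0.1762.

0.1762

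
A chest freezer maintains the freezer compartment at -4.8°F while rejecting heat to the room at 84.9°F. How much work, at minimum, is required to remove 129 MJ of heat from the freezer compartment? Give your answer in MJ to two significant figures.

25 MJ

In absolute terms T_C = 252.71 K and T_H = 302.54 K, so ΔT = 49.83 K.
The reversible limit is COP_R = T_C/ΔT = 5.071, so W_min = Q_C/COP = Q_C·ΔT/T_C.
W_min = 129.0 × 49.83/252.71 = 25.44 MJ.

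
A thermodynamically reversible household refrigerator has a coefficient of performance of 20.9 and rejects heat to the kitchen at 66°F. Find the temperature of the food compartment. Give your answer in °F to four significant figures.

For a Carnot refrigerator COP_R = T_C/(T_H − T_C), so T_C = COP·T_H/(1 + COP).
With T_H = 292.04 K, T_C = 20.9 × 292.04/21.90 = 278.70 K.
Converting, 278.70 K = 42.00°F.

42.00 °F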